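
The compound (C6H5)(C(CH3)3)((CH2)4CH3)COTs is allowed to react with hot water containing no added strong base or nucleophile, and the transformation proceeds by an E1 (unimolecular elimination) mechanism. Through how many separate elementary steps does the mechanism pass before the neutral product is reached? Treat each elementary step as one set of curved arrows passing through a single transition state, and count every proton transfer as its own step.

2

Step 1: Ionisation: the C–O σ-bond cleaves heterolytically; both bonding electrons depart with TsO⁻, leaving a tertiary carbocation at the α-carbon.
(No 1,2-shift: no single shift to an adjacent carbon would give a more stable cation.)
Step 2: Loss of a β-proton to a water molecule of the solvent: the C–H bonding pair collapses toward the cationic carbon to form the C=C π bond, yielding the alkene.
Total: 2 elementary steps.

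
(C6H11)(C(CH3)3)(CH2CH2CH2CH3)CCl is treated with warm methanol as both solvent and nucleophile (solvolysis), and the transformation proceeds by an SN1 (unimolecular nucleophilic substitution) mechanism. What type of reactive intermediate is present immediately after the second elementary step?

oxonium ion

Step 1: Rate-determining heterolysis of the C–Cl bond gives Cl⁻ and a tertiary carbocation.
Step 2: CH3OH donates an oxygen lone pair into the empty p orbital of the cation, giving a protonated ether (an oxonium ion).
After step 2 the species present is an oxonium ion.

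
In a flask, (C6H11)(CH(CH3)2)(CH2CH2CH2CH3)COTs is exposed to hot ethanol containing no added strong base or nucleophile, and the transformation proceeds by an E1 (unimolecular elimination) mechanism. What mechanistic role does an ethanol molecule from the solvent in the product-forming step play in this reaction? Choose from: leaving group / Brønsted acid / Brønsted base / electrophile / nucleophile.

Step 2: Loss of a β-proton to an ethanol molecule of the solvent: the C–H bonding pair collapses toward the cationic carbon to form the C=C π bond, yielding the alkene.
An ethanol molecule from the solvent in the product-forming step accepts a proton in a proton-transfer step — a Brønsted base.

Brønsted base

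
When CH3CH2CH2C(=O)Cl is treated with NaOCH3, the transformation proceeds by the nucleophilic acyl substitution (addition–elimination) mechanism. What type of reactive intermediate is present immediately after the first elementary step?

tetrahedral intermediate

Step 1: CH3O⁻ adds to the carbonyl carbon; the C=O π electrons shift onto oxygen and a tetrahedral alkoxide intermediate forms.
After step 1 the species present is a tetrahedral intermediate.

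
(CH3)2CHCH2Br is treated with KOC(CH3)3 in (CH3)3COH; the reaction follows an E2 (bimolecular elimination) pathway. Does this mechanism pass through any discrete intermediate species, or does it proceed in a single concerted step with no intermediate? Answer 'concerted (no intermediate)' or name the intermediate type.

The strong base (CH3)3CO⁻ removes a β-hydrogen; in the same concerted event the electrons of the breaking C–H bond form the new π(C=C) bond and the C–Br σ-bond breaks, expelling Br⁻. Anti-periplanar geometry; one transition state.
All bond changes occur in one transition state; no discrete intermediate is formed.

concerted (no intermediate)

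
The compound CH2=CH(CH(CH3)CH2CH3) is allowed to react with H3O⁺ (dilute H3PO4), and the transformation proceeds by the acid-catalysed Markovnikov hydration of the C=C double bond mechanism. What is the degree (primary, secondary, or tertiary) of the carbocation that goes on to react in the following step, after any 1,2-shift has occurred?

Step 1: Electrophilic addition begins with the π(C=C) electrons forming a bond to the proton of H3O⁺. Following Markovnikov's rule, the resulting cation is secondary. H2O is released.
Step 2: A 1,2-hydride shift from the adjacent sec-butyl carbon moves the positive charge from the secondary centre to an adjacent carbon, generating a more stable tertiary carbocation.
The cation rearranges from secondary to tertiary via a 1,2-hydride shift from the adjacent sec-butyl carbon; the tertiary cation is what reacts next.

tertiary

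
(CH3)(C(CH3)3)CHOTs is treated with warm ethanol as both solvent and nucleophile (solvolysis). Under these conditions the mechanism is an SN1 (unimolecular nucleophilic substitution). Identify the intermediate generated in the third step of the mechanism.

Step 1: Rate-determining heterolysis of the C–O bond gives TsO⁻ and a secondary carbocation.
Step 2: A methyl group with its bonding pair migrates from the adjacent tert-butyl carbon to the cationic centre — a 1,2-methyl shift — upgrading the secondary cation to a tertiary one.
Step 3: CH3CH2OH donates an oxygen lone pair into the empty p orbital of the cation, giving a protonated ether (an oxonium ion).
After step 3 the species present is an oxonium ion.

oxonium ion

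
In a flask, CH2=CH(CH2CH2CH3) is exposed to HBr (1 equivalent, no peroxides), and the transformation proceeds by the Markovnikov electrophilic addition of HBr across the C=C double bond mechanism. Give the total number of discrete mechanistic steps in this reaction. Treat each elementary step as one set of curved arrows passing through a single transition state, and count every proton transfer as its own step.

Step 1: The π electrons of the C=C bond attack a proton of HBr; Markovnikov addition places the new C–H on the less-substituted alkene carbon, so the positive charge ends up on the more-substituted carbon — a secondary carbocation. The H–Br bond breaks heterolytically, releasing Br⁻.
(No 1,2-shift: no single shift to an adjacent carbon would give a more stable cation.)
Step 2: Br⁻ captures the cation: a lone pair on Br⁻ fills the empty p orbital, producing the alkyl halide product.
Total: 2 elementary steps.

2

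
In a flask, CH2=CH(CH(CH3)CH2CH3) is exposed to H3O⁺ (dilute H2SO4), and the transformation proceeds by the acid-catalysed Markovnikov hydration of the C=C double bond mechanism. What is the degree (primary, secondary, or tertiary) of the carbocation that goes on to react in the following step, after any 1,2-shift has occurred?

tertiary

Step 1: Electrophilic addition begins with the π(C=C) electrons forming a bond to the proton of H3O⁺. Following Markovnikov's rule, the resulting cation is secondary. H2O is released.
Step 2: Carbocation rearrangement: a 1,2-hydride shift from the adjacent sec-butyl carbon converts the initially-formed secondary cation into the more stable tertiary cation.
The cation rearranges from secondary to tertiary via a 1,2-hydride shift from the adjacent sec-butyl carbon; the tertiary cation is what reacts next.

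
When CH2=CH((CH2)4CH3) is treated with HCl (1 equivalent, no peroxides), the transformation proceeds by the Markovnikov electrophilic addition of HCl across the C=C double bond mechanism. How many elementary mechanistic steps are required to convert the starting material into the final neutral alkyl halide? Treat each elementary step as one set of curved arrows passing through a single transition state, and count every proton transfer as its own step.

Step 1: Electrophilic addition begins with the π(C=C) electrons forming a bond to the proton of HCl. Following Markovnikov's rule, the resulting cation is secondary. The H–Cl bond breaks heterolytically, releasing Cl⁻.
(No 1,2-shift: no single shift to an adjacent carbon would give a more stable cation.)
Step 2: Nucleophilic attack by Cl⁻ on the carbocation completes the addition, giving R–Cl.
Total: 2 elementary steps.

2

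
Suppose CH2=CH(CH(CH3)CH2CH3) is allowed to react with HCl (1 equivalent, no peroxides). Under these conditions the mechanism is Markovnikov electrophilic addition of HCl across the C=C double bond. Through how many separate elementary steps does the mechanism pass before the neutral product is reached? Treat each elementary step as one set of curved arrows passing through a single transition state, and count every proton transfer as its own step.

Step 1: The π electrons of the C=C bond attack a proton of HCl; Markovnikov addition places the new C–H on the less-substituted alkene carbon, so the positive charge ends up on the more-substituted carbon — a secondary carbocation. The H–Cl bond breaks heterolytically, releasing Cl⁻.
Step 2: A 1,2-hydride shift from the adjacent sec-butyl carbon moves the positive charge from the secondary centre to an adjacent carbon, generating a more stable tertiary carbocation.
Step 3: Nucleophilic attack by Cl⁻ on the carbocation completes the addition, giving R–Cl.
Total: 3 elementary steps.

3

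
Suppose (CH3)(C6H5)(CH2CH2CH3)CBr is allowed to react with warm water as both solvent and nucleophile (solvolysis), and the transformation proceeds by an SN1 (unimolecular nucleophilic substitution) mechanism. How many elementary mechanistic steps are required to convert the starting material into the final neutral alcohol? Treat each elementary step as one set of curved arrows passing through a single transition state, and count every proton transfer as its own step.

3

Step 1: Ionisation: the C–Br σ-bond cleaves heterolytically; both bonding electrons depart with Br⁻, leaving a tertiary carbocation at the α-carbon.
(No 1,2-shift: no single shift to an adjacent carbon would give a more stable cation.)
Step 2: Nucleophilic capture: the oxygen of H2O bonds to the cationic carbon, producing an oxonium-ion intermediate.
Step 3: Deprotonation of the oxonium oxygen by solvent water yields the neutral alcohol.
Total: 3 elementary steps.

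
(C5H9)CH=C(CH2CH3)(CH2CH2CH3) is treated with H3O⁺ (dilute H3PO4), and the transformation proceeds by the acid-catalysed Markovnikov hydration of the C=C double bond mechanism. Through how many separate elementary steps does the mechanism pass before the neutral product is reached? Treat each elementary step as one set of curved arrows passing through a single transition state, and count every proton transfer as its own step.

Step 1: Protonation of the alkene by H3O⁺: the π bond acts as the nucleophile and picks up H⁺, giving the more stable (Markovnikov) tertiary carbocation. H2O is released.
(No 1,2-shift: no single shift to an adjacent carbon would give a more stable cation.)
Step 2: A lone pair on the oxygen of H2O attacks the carbocation, forming a C–O bond and an oxonium ion (a protonated alcohol).
Step 3: H2O removes a proton from the oxonium oxygen, regenerating H3O⁺ and giving the neutral alcohol.
Total: 3 elementary steps.

3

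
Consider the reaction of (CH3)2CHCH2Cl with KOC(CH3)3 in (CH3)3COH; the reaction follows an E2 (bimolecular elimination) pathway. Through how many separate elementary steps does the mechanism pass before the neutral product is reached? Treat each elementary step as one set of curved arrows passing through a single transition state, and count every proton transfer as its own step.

Step 1: Concerted anti-periplanar elimination: (CH3)3CO⁻ abstracts a β-H while Cl⁻ leaves, and the C–H electrons become the new C=C π bond — all in a single transition state.
Total: 1 elementary step.

1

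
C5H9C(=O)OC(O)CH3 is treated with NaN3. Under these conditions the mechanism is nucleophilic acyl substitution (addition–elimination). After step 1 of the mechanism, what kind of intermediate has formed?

tetrahedral intermediate

Step 1: A lone pair on the N of N3⁻ attacks the electrophilic acyl carbon; the π(C=O) electrons move onto oxygen, giving a tetrahedral intermediate.
After step 1 the species present is a tetrahedral intermediate.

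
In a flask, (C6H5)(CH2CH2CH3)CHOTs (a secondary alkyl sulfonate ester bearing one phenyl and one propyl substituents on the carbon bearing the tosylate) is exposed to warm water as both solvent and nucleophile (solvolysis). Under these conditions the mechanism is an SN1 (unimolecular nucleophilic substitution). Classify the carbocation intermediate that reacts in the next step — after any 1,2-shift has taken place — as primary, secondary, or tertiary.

secondary

Step 1: The C–O bond breaks with both electrons going to the tosylate; TsO⁻ leaves and a secondary carbocation remains.
No single 1,2-shift to an adjacent carbon would give a more-substituted cation, so no rearrangement occurs.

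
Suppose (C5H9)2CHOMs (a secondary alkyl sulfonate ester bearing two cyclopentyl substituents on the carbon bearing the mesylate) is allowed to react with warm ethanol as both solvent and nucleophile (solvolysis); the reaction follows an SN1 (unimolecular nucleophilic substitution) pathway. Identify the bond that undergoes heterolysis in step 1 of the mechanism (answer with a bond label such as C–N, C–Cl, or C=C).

Step 1: Rate-determining heterolysis of the C–O bond gives MsO⁻ and a secondary carbocation.
The bond broken in this step is the C–O bond.

C–O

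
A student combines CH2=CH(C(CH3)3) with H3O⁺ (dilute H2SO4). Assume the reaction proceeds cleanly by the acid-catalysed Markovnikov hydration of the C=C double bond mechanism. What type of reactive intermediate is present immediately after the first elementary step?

Step 1: The π electrons of the C=C bond attack a proton of H3O⁺; Markovnikov addition places the new C–H on the less-substituted alkene carbon, so the positive charge ends up on the more-substituted carbon — a secondary carbocation. H2O is released.
After step 1 the species present is a secondary carbocation.

secondary carbocation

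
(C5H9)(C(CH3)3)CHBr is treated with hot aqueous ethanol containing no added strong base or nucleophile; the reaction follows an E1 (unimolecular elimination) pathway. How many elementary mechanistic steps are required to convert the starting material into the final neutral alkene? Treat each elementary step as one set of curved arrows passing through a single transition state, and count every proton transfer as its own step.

Step 1: Ionisation: the C–Br σ-bond cleaves heterolytically; both bonding electrons depart with Br⁻, leaving a secondary carbocation at the α-carbon.
Step 2: Carbocation rearrangement: a 1,2-hydride shift from the adjacent cyclopentyl carbon converts the initially-formed secondary cation into the more stable tertiary cation.
Step 3: A weak base (a water (or ethanol) molecule from the solvent) removes a proton from a carbon adjacent to the cationic centre; the electrons of that C–H bond become the new π(C=C) bond, giving the alkene.
Total: 3 elementary steps.

3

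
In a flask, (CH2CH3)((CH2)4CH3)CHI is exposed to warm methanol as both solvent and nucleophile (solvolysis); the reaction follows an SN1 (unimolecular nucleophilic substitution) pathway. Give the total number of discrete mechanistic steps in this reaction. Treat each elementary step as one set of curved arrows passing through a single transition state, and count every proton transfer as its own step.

Step 1: Unassisted departure of I⁻ (taking the C–I bonding pair) generates a secondary carbocation.
(No 1,2-shift: no single shift to an adjacent carbon would give a more stable cation.)
Step 2: Nucleophilic capture: the oxygen of CH3OH bonds to the cationic carbon, producing an oxonium-ion intermediate.
Step 3: Proton transfer from the O–H of the oxonium ion to a solvent molecule delivers the neutral ether.
Total: 3 elementary steps.

3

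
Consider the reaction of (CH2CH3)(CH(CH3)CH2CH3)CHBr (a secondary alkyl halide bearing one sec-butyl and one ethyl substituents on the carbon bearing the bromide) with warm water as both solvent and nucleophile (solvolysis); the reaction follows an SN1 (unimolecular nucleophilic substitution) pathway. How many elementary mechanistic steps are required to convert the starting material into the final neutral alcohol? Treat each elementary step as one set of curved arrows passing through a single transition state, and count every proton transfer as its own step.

4

Step 1: Ionisation: the C–Br σ-bond cleaves heterolytically; both bonding electrons depart with Br⁻, leaving a secondary carbocation at the α-carbon.
Step 2: A 1,2-hydride shift from the adjacent sec-butyl carbon moves the positive charge from the secondary centre to an adjacent carbon, generating a more stable tertiary carbocation.
Step 3: H2O donates an oxygen lone pair into the empty p orbital of the cation, giving a protonated alcohol (an oxonium ion).
Step 4: Deprotonation of the oxonium oxygen by solvent water yields the neutral alcohol.
Total: 4 elementary steps.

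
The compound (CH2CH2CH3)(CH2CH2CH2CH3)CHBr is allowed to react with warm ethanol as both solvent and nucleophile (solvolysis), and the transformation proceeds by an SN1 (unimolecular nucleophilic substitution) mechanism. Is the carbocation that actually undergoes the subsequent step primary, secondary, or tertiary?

secondary

Step 1: Unassisted departure of Br⁻ (taking the C–Br bonding pair) generates a secondary carbocation.
No single 1,2-shift to an adjacent carbon would give a more-substituted cation, so no rearrangement occurs.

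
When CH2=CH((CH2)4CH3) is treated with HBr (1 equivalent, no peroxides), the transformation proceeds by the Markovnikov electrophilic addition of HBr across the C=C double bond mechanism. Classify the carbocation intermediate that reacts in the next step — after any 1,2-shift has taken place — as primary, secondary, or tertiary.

secondary

Step 1: The π electrons of the C=C bond attack a proton of HBr; Markovnikov addition places the new C–H on the less-substituted alkene carbon, so the positive charge ends up on the more-substituted carbon — a secondary carbocation. The H–Br bond breaks heterolytically, releasing Br⁻.
No single 1,2-shift to an adjacent carbon would give a more-substituted cation, so no rearrangement occurs.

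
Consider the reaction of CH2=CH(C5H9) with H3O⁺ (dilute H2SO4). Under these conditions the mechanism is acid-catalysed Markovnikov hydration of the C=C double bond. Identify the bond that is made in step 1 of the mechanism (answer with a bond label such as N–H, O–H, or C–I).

Step 1: Protonation of the alkene by H3O⁺: the π bond acts as the nucleophile and picks up H⁺, giving the more stable (Markovnikov) secondary carbocation. H2O is released.
The bond formed in this step is the C–H bond.

C–H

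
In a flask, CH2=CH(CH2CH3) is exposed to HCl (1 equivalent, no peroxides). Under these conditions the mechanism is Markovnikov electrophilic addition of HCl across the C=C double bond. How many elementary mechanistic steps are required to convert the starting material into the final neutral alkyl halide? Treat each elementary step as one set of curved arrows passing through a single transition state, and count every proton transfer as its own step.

Step 1: Protonation of the alkene by HCl: the π bond acts as the nucleophile and picks up H⁺, giving the more stable (Markovnikov) secondary carbocation. The H–Cl bond breaks heterolytically, releasing Cl⁻.
(No 1,2-shift: no single shift to an adjacent carbon would give a more stable cation.)
Step 2: The Cl⁻ anion donates a lone pair to the carbocation, forming the new C–Cl σ-bond and giving the neutral alkyl halide.
Total: 2 elementary steps.

2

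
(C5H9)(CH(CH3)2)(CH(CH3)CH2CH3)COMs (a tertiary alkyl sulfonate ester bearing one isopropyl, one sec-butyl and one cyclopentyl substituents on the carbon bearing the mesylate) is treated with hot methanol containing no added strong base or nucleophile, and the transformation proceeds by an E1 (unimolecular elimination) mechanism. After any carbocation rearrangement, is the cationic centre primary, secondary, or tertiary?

tertiary

Step 1: The C–O bond breaks with both electrons going to the mesylate; MsO⁻ leaves and a tertiary carbocation remains.
No single 1,2-shift to an adjacent carbon would give a more-substituted cation, so no rearrangement occurs.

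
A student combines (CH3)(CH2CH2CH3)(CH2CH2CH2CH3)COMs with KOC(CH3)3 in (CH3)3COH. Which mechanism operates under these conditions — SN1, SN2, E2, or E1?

E2

Conditions: a strong/bulky base with a tertiary substrate bearing a β-hydrogen.
These conditions are the textbook signature of the E2 pathway.
A strong (often hindered) base removes a β-H in concert with loss of the leaving group — bimolecular elimination.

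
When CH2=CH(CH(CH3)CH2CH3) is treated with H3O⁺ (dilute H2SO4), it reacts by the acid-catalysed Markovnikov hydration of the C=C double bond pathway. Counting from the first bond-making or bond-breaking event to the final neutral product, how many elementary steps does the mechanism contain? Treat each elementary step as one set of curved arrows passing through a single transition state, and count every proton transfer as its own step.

4

Step 1: Protonation of the alkene by H3O⁺: the π bond acts as the nucleophile and picks up H⁺, giving the more stable (Markovnikov) secondary carbocation. H2O is released.
Step 2: Carbocation rearrangement: a 1,2-hydride shift from the adjacent sec-butyl carbon converts the initially-formed secondary cation into the more stable tertiary cation.
Step 3: A lone pair on the oxygen of H2O attacks the carbocation, forming a C–O bond and an oxonium ion (a protonated alcohol).
Step 4: Deprotonation of the oxonium ion by a water molecule delivers the neutral alcohol and regenerates the acid catalyst.
Total: 4 elementary steps.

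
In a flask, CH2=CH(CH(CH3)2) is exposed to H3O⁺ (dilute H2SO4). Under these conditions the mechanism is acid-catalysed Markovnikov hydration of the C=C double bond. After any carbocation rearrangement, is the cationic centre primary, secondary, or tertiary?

tertiary

Step 1: Electrophilic addition begins with the π(C=C) electrons forming a bond to the proton of H3O⁺. Following Markovnikov's rule, the resulting cation is secondary. H2O is released.
Step 2: A hydride (H with its bonding pair) migrates from the adjacent isopropyl carbon to the cationic centre — a 1,2-hydride shift — upgrading the secondary cation to a tertiary one.
The cation rearranges from secondary to tertiary via a 1,2-hydride shift from the adjacent isopropyl carbon; the tertiary cation is what reacts next.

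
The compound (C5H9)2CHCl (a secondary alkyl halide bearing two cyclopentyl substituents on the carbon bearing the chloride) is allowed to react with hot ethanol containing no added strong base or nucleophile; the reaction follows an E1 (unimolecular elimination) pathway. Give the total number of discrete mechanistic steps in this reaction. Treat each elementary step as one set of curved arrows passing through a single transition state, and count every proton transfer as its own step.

Step 1: Unassisted departure of Cl⁻ (taking the C–Cl bonding pair) generates a secondary carbocation.
Step 2: A hydride (H with its bonding pair) migrates from the adjacent cyclopentyl carbon to the cationic centre — a 1,2-hydride shift — upgrading the secondary cation to a tertiary one.
Step 3: Loss of a β-proton to an ethanol molecule of the solvent: the C–H bonding pair collapses toward the cationic carbon to form the C=C π bond, yielding the alkene.
Total: 3 elementary steps.

3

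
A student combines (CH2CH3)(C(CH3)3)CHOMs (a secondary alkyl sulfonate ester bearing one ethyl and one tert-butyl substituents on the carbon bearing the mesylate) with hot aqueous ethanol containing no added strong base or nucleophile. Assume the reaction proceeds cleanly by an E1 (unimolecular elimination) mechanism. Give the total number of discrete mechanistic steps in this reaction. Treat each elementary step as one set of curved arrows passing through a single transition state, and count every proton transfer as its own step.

3

Step 1: Ionisation: the C–O σ-bond cleaves heterolytically; both bonding electrons depart with MsO⁻, leaving a secondary carbocation at the α-carbon.
Step 2: Carbocation rearrangement: a 1,2-methyl shift from the adjacent tert-butyl carbon converts the initially-formed secondary cation into the more stable tertiary cation.
Step 3: Loss of a β-proton to a water (or ethanol) molecule of the solvent: the C–H bonding pair collapses toward the cationic carbon to form the C=C π bond, yielding the alkene.
Total: 3 elementary steps.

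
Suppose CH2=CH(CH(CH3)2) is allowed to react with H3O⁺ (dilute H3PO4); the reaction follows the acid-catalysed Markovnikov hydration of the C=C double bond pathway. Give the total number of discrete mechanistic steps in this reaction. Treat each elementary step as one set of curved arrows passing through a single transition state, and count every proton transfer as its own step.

Step 1: Protonation of the alkene by H3O⁺: the π bond acts as the nucleophile and picks up H⁺, giving the more stable (Markovnikov) secondary carbocation. H2O is released.
Step 2: A hydride (H with its bonding pair) migrates from the adjacent isopropyl carbon to the cationic centre — a 1,2-hydride shift — upgrading the secondary cation to a tertiary one.
Step 3: A lone pair on the oxygen of H2O attacks the carbocation, forming a C–O bond and an oxonium ion (a protonated alcohol).
Step 4: Proton transfer from the O–H of the oxonium ion to H2O completes the catalytic cycle and yields the alcohol.
Total: 4 elementary steps.

4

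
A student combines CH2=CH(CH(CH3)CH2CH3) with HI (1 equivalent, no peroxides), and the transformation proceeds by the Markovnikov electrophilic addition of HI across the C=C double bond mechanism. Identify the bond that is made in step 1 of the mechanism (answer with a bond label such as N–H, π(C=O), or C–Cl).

Step 1: Electrophilic addition begins with the π(C=C) electrons forming a bond to the proton of HI. Following Markovnikov's rule, the resulting cation is secondary. The H–I bond breaks heterolytically, releasing I⁻.
The bond formed in this step is the C–H bond.

C–H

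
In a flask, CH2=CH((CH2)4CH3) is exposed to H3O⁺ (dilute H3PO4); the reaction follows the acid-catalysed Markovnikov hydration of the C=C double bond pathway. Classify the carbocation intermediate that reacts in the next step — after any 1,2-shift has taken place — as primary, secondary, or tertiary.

Step 1: Protonation of the alkene by H3O⁺: the π bond acts as the nucleophile and picks up H⁺, giving the more stable (Markovnikov) secondary carbocation. H2O is released.
No single 1,2-shift to an adjacent carbon would give a more-substituted cation, so no rearrangement occurs.

secondary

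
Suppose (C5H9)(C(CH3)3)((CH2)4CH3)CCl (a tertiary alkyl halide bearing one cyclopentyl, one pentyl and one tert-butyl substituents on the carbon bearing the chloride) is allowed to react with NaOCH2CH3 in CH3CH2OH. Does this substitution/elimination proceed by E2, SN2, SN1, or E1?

E2

Conditions: a strong base with a tertiary substrate bearing a β-hydrogen.
These conditions are the textbook signature of the E2 pathway.
A strong (often hindered) base removes a β-H in concert with loss of the leaving group — bimolecular elimination.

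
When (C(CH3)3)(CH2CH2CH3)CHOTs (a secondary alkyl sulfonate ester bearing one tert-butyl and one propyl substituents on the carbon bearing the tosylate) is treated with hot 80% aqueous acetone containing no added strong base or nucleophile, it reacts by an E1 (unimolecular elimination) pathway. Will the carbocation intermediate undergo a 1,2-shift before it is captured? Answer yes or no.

The first-formed carbocation is secondary.
The adjacent tert-butyl carbon has no hydrogen but bears methyl groups; migration of one methyl with its bonding pair (a 1,2-methyl shift) places the charge on a tertiary centre.
Tertiary is more stable than secondary, so the shift occurs.

yes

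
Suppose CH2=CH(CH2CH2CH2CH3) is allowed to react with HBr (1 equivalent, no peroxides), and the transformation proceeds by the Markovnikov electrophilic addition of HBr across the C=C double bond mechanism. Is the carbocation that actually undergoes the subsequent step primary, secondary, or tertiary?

secondary

Step 1: Electrophilic addition begins with the π(C=C) electrons forming a bond to the proton of HBr. Following Markovnikov's rule, the resulting cation is secondary. The H–Br bond breaks heterolytically, releasing Br⁻.
No single 1,2-shift to an adjacent carbon would give a more-substituted cation, so no rearrangement occurs.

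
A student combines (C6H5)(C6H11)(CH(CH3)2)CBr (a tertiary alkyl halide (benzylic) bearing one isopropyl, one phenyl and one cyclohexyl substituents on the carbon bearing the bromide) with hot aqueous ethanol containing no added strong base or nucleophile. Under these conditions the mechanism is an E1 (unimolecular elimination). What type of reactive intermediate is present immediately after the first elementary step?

tertiary carbocation

Step 1: Rate-determining heterolysis of the C–Br bond gives Br⁻ and a tertiary carbocation.
After step 1 the species present is a tertiary carbocation.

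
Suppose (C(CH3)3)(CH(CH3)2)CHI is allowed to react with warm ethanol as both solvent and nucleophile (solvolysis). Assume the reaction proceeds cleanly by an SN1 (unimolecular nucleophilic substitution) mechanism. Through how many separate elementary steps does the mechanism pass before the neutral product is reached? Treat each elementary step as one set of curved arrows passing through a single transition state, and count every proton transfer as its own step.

Step 1: Ionisation: the C–I σ-bond cleaves heterolytically; both bonding electrons depart with I⁻, leaving a secondary carbocation at the α-carbon.
Step 2: A 1,2-hydride shift from the adjacent isopropyl carbon moves the positive charge from the secondary centre to an adjacent carbon, generating a more stable tertiary carbocation.
Step 3: Nucleophilic capture: the oxygen of CH3CH2OH bonds to the cationic carbon, producing an oxonium-ion intermediate.
Step 4: Deprotonation of the oxonium oxygen by solvent ethanol yields the neutral ether.
Total: 4 elementary steps.

4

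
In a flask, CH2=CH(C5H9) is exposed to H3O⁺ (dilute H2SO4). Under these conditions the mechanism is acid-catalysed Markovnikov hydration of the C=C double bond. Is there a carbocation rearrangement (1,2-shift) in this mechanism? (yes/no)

yes

The first-formed carbocation is secondary.
The adjacent cyclopentyl carbon already bears 2 other carbon substituents and has a hydrogen to migrate; after a 1,2-hydride shift from that carbon the positive charge sits on a tertiary centre.
Tertiary is more stable than secondary, so the shift occurs.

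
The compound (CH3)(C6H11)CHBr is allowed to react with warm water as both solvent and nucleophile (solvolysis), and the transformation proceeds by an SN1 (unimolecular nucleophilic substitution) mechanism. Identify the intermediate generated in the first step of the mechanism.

secondary carbocation

Step 1: Unassisted departure of Br⁻ (taking the C–Br bonding pair) generates a secondary carbocation.
After step 1 the species present is a secondary carbocation.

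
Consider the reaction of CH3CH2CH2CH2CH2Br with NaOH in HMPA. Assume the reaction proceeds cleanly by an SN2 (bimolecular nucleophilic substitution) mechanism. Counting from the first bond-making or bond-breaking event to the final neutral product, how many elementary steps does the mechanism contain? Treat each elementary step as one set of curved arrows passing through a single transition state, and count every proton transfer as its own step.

Step 1: OH⁻ attacks the back face of the α-carbon while Br⁻ departs with the C–Br bonding pair — a single concerted displacement through a pentacoordinate transition state.
Total: 1 elementary step.

1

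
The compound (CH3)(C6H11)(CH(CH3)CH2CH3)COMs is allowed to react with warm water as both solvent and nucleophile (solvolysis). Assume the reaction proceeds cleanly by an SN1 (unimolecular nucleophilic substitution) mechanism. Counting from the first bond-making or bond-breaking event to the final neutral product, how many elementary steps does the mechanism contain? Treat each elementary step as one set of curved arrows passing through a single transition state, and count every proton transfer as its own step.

3

Step 1: Ionisation: the C–O σ-bond cleaves heterolytically; both bonding electrons depart with MsO⁻, leaving a tertiary carbocation at the α-carbon.
(No 1,2-shift: no single shift to an adjacent carbon would give a more stable cation.)
Step 2: A lone pair on the oxygen of H2O attacks the carbocation, forming a new C–O σ-bond and an oxonium ion.
Step 3: Proton transfer from the O–H of the oxonium ion to a solvent molecule delivers the neutral alcohol.
Total: 3 elementary steps.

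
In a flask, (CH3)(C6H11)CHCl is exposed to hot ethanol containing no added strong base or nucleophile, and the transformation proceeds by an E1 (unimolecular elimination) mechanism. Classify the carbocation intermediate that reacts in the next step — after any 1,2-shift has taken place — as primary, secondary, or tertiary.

Step 1: Unassisted departure of Cl⁻ (taking the C–Cl bonding pair) generates a secondary carbocation.
Step 2: A 1,2-hydride shift from the adjacent cyclohexyl carbon moves the positive charge from the secondary centre to an adjacent carbon, generating a more stable tertiary carbocation.
The cation rearranges from secondary to tertiary via a 1,2-hydride shift from the adjacent cyclohexyl carbon; the tertiary cation is what reacts next.

tertiary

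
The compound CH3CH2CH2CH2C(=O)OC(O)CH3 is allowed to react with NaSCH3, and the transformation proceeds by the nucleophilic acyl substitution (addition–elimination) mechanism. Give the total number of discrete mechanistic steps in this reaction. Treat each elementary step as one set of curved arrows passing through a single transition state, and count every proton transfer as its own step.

Step 1: CH3S⁻ adds to the carbonyl carbon; the C=O π electrons shift onto oxygen and a tetrahedral alkoxide intermediate forms.
Step 2: Collapse of the tetrahedral intermediate: the alkoxide oxygen pushes its lone pair back to re-form C=O while CH3CO2⁻ leaves.
Total: 2 elementary steps.

2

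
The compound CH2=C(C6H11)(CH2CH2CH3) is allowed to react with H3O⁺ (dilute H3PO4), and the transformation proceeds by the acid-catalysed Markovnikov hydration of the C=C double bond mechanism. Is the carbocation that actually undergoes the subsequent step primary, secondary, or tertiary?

tertiary

Step 1: Electrophilic addition begins with the π(C=C) electrons forming a bond to the proton of H3O⁺. Following Markovnikov's rule, the resulting cation is tertiary. H2O is released.
No single 1,2-shift to an adjacent carbon would give a more-substituted cation, so no rearrangement occurs.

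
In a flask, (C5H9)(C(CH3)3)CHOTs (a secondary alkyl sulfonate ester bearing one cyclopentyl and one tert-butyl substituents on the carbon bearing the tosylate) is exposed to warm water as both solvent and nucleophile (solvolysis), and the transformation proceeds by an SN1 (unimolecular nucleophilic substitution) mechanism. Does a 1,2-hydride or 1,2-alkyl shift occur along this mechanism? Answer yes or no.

The first-formed carbocation is secondary.
The adjacent cyclopentyl carbon already bears 2 other carbon substituents and has a hydrogen to migrate; after a 1,2-hydride shift from that carbon the positive charge sits on a tertiary centre.
Tertiary is more stable than secondary, so the shift occurs.

yes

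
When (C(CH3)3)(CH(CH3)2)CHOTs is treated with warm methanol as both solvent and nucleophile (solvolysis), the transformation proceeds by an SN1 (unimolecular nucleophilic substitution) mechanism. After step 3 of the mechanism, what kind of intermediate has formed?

Step 1: Ionisation: the C–O σ-bond cleaves heterolytically; both bonding electrons depart with TsO⁻, leaving a secondary carbocation at the α-carbon.
Step 2: Carbocation rearrangement: a 1,2-hydride shift from the adjacent isopropyl carbon converts the initially-formed secondary cation into the more stable tertiary cation.
Step 3: CH3OH donates an oxygen lone pair into the empty p orbital of the cation, giving a protonated ether (an oxonium ion).
After step 3 the species present is an oxonium ion.

oxonium ion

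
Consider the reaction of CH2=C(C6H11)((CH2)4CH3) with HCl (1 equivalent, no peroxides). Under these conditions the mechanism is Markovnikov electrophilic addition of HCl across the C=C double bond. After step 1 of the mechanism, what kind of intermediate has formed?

Step 1: Protonation of the alkene by HCl: the π bond acts as the nucleophile and picks up H⁺, giving the more stable (Markovnikov) tertiary carbocation. The H–Cl bond breaks heterolytically, releasing Cl⁻.
After step 1 the species present is a tertiary carbocation.

tertiary carbocation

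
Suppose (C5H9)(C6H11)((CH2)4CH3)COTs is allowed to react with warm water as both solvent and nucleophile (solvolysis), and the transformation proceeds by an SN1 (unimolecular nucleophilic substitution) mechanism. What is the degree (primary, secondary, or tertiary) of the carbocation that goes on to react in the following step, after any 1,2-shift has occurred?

tertiary

Step 1: Rate-determining heterolysis of the C–O bond gives TsO⁻ and a tertiary carbocation.
No single 1,2-shift to an adjacent carbon would give a more-substituted cation, so no rearrangement occurs.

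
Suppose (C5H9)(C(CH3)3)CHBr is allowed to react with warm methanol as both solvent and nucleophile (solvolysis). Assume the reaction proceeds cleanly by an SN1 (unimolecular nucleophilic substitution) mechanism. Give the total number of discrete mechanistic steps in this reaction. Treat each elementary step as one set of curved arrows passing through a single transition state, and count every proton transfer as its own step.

4

Step 1: Unassisted departure of Br⁻ (taking the C–Br bonding pair) generates a secondary carbocation.
Step 2: A 1,2-hydride shift from the adjacent cyclopentyl carbon moves the positive charge from the secondary centre to an adjacent carbon, generating a more stable tertiary carbocation.
Step 3: A lone pair on the oxygen of CH3OH attacks the carbocation, forming a new C–O σ-bond and an oxonium ion.
Step 4: Proton transfer from the O–H of the oxonium ion to a solvent molecule delivers the neutral ether.
Total: 4 elementary steps.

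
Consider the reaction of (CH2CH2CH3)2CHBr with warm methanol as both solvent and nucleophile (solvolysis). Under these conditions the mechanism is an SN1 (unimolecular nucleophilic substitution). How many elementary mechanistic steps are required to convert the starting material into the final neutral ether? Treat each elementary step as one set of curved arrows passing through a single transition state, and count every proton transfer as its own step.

3

Step 1: Ionisation: the C–Br σ-bond cleaves heterolytically; both bonding electrons depart with Br⁻, leaving a secondary carbocation at the α-carbon.
(No 1,2-shift: no single shift to an adjacent carbon would give a more stable cation.)
Step 2: A lone pair on the oxygen of CH3OH attacks the carbocation, forming a new C–O σ-bond and an oxonium ion.
Step 3: A second solvent molecule removes the proton on oxygen, giving the neutral ether product.
Total: 3 elementary steps.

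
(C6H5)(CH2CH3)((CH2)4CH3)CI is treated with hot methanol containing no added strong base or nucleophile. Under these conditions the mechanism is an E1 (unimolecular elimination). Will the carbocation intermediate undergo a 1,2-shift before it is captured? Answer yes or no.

The first-formed carbocation is tertiary.
No single 1,2-shift to an adjacent carbon would produce a more-substituted cation than the one already present, so no rearrangement occurs.

no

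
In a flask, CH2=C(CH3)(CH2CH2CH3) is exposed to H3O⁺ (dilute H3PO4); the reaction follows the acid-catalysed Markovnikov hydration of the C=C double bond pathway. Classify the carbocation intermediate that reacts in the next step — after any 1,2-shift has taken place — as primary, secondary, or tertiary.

tertiary

Step 1: Electrophilic addition begins with the π(C=C) electrons forming a bond to the proton of H3O⁺. Following Markovnikov's rule, the resulting cation is tertiary. H2O is released.
No single 1,2-shift to an adjacent carbon would give a more-substituted cation, so no rearrangement occurs.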